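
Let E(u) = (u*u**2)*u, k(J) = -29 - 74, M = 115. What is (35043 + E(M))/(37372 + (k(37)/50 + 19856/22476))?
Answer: 49148175924600/10499332843 ≈ 4681.1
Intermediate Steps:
k(J) = -103
E(u) = u**4 (E(u) = u**3*u = u**4)
(35043 + E(M))/(37372 + (k(37)/50 + 19856/22476)) = (35043 + 115**4)/(37372 + (-103/50 + 19856/22476)) = (35043 + 174900625)/(37372 + (-103*1/50 + 19856*(1/22476))) = 174935668/(37372 + (-103/50 + 4964/5619)) = 174935668/(37372 - 330557/280950) = 174935668/(10499332843/280950) = 174935668*(280950/10499332843) = 49148175924600/10499332843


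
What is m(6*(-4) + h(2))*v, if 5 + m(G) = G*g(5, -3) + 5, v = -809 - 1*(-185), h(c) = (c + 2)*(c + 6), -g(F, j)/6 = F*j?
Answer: -449280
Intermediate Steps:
g(F, j) = -6*F*j
h(c) = (2 + c)*(6 + c)
v = -624 (v = -809 + 185 = -624)
m(G) = 90*G (m(G) = -5 + (G*(-6*5*(-3)) + 5) = -5 + (G*90 + 5) = -5 + (90*G + 5) = -5 + (5 + 90*G) = 90*G)
m(6*(-4) + h(2))*v = (90*(6*(-4) + (12 + 2² + 8*2)))*(-624) = (90*(-24 + (12 + 4 + 16)))*(-624) = (90*(-24 + 32))*(-624) = (90*8)*(-624) = 720*(-624) = -449280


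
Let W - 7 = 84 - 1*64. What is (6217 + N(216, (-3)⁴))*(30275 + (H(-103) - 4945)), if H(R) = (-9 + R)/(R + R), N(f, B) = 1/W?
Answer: 48661606840/309 ≈ 1.5748e+8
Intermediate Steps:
W = 27 (W = 7 + (84 - 1*64) = 7 + (84 - 64) = 7 + 20 = 27)
N(f, B) = 1/27
H(R) = (-9 + R)/(2*R) (H(R) = (-9 + R)/((2*R)) = (-9 + R)*(1/(2*R)) = (-9 + R)/(2*R))
(6217 + N(216, (-3)⁴))*(30275 + (H(-103) - 4945)) = (6217 + 1/27)*(30275 + ((½)*(-9 - 103)/(-103) - 4945)) = 167860*(30275 + ((½)*(-1/103)*(-112) - 4945))/27 = 167860*(30275 + (56/103 - 4945))/27 = 167860*(30275 - 509279/103)/27 = (167860/27)*(2609046/103) = 48661606840/309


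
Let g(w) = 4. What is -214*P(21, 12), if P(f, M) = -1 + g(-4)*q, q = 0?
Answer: 214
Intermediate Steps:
P(f, M) = -1 (P(f, M) = -1 + 4*0 = -1 + 0 = -1)
-214*P(21, 12) = -214*(-1) = 214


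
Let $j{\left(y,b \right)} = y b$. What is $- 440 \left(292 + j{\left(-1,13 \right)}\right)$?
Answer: $-122760$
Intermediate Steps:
$j{\left(y,b \right)} = b y$
$- 440 \left(292 + j{\left(-1,13 \right)}\right) = - 440 \left(292 + 13 \left(-1\right)\right) = - 440 \left(292 - 13\right) = \left(-440\right) 279 = -122760$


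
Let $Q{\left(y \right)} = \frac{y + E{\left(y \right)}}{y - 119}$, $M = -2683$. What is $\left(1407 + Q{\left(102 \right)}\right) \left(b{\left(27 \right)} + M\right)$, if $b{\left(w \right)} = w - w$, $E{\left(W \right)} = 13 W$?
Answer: $-3549609$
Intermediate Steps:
$b{\left(w \right)} = 0$
$Q{\left(y \right)} = \frac{14 y}{-119 + y}$ ($Q{\left(y \right)} = \frac{y + 13 y}{y - 119} = \frac{14 y}{-119 + y}$)
$\left(1407 + Q{\left(102 \right)}\right) \left(b{\left(27 \right)} + M\right) = \left(1407 + 14 \cdot 102 \frac{1}{-119 + 102}\right) \left(0 - 2683\right) = \left(1407 + 14 \cdot 102 \frac{1}{-17}\right) \left(-2683\right) = \left(1407 + 14 \cdot 102 \left(- \frac{1}{17}\right)\right) \left(-2683\right) = \left(1407 - 84\right) \left(-2683\right) = 1323 \left(-2683\right) = -3549609$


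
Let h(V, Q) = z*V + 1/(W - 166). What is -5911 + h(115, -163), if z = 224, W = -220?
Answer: 7661713/386 ≈ 19849.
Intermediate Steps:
h(V, Q) = -1/386 + 224*V (h(V, Q) = 224*V + 1/(-220 - 166) = 224*V + 1/(-386) = 224*V - 1/386 = -1/386 + 224*V)
-5911 + h(115, -163) = -5911 + (-1/386 + 224*115) = -5911 + (-1/386 + 25760) = -5911 + 9943359/386 = 7661713/386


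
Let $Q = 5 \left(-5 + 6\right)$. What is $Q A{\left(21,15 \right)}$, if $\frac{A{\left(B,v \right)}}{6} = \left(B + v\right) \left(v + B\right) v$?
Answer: $583200$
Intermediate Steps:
$Q = 5$ ($Q = 5 \cdot 1 = 5$)
$A{\left(B,v \right)} = 6 v \left(B + v\right)^{2}$ ($A{\left(B,v \right)} = 6 \left(B + v\right) \left(v + B\right) v = 6 \left(B + v\right) \left(B + v\right) v = 6 \left(B + v\right)^{2} v = 6 v \left(B + v\right)^{2}$)
$Q A{\left(21,15 \right)} = 5 \cdot 6 \cdot 15 \left(21 + 15\right)^{2} = 5 \cdot 6 \cdot 15 \cdot 36^{2} = 5 \cdot 6 \cdot 15 \cdot 1296 = 5 \cdot 116640 = 583200$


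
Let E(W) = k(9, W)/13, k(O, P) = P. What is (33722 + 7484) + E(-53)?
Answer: 535625/13 ≈ 41202.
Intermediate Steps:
E(W) = W/13
(33722 + 7484) + E(-53) = (33722 + 7484) + (1/13)*(-53) = 41206 - 53/13 = 535625/13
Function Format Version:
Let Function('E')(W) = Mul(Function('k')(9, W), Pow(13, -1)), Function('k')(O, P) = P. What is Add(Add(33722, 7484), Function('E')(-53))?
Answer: Rational(535625, 13) ≈ 41202.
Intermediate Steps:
Function('E')(W) = Mul(Rational(1, 13), W) (Function('E')(W) = Mul(W, Pow(13, -1)) = Mul(W, Rational(1, 13)) = Mul(Rational(1, 13), W))
Add(Add(33722, 7484), Function('E')(-53)) = Add(Add(33722, 7484), Mul(Rational(1, 13), -53)) = Add(41206, Rational(-53, 13)) = Rational(535625, 13)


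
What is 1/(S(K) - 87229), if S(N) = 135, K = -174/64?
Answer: -1/87094 ≈ -1.1482e-5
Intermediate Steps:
K = -87/32 (K = -174*1/64 = -87/32 ≈ -2.7188)
1/(S(K) - 87229) = 1/(135 - 87229) = 1/(-87094) = -1/87094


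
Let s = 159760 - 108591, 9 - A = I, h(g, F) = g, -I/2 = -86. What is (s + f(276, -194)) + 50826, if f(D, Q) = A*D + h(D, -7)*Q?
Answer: 3463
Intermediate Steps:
I = 172 (I = -2*(-86) = 172)
A = -163 (A = 9 - 1*172 = 9 - 172 = -163)
f(D, Q) = -163*D + D*Q
s = 51169
(s + f(276, -194)) + 50826 = (51169 + 276*(-163 - 194)) + 50826 = (51169 + 276*(-357)) + 50826 = (51169 - 98532) + 50826 = -47363 + 50826 = 3463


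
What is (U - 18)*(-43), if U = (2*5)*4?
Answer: -946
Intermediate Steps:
U = 40 (U = 10*4 = 40)
(U - 18)*(-43) = (40 - 18)*(-43) = 22*(-43) = -946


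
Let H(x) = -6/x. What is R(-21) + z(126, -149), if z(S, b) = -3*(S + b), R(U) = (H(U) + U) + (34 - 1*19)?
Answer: 443/7 ≈ 63.286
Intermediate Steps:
R(U) = 15 + U - 6/U (R(U) = (-6/U + U) + (34 - 1*19) = (U - 6/U) + (34 - 19) = (U - 6/U) + 15 = 15 + U - 6/U)
z(S, b) = -3*S - 3*b
R(-21) + z(126, -149) = (15 - 21 - 6/(-21)) + (-3*126 - 3*(-149)) = (15 - 21 - 6*(-1/21)) + (-378 + 447) = (15 - 21 + 2/7) + 69 = -40/7 + 69 = 443/7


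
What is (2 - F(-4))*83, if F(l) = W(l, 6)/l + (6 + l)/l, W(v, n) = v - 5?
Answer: 83/4 ≈ 20.750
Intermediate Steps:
W(v, n) = -5 + v
F(l) = (-5 + l)/l + (6 + l)/l
(2 - F(-4))*83 = (2 - (2 + 1/(-4)))*83 = (2 - (2 - ¼))*83 = (2 - 1*7/4)*83 = (2 - 7/4)*83 = (¼)*83 = 83/4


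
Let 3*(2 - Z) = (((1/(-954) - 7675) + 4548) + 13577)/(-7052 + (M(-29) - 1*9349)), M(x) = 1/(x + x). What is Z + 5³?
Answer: 173168066554/1361251629 ≈ 127.21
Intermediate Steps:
M(x) = 1/(2*x)
Z = 3011612929/1361251629 (Z = 2 - (((1/(-954) - 7675) + 4548) + 13577)/(3*(-7052 + ((½)/(-29) - 1*9349))) = 2 - (((-1/954 - 7675) + 4548) + 13577)/(3*(-7052 + ((½)*(-1/29) - 9349))) = 2 - ((-7321951/954 + 4548) + 13577)/(3*(-7052 + (-1/58 - 9349))) = 2 - (-2983159/954 + 13577)/(3*(-7052 - 542243/58)) = 2 - 9969299/(2862*(-951259/58)) = 2 - 9969299*(-58)/(2862*951259) = 2 - ⅓*(-289109671/453750543) = 2 + 289109671/1361251629 = 3011612929/1361251629 ≈ 2.2124)
Z + 5³ = 3011612929/1361251629 + 5³ = 3011612929/1361251629 + 125 = 173168066554/1361251629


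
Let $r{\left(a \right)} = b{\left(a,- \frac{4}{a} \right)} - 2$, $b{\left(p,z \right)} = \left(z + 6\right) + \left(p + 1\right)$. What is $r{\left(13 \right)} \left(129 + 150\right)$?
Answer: $\frac{64170}{13} \approx 4936.2$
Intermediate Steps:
$b{\left(p,z \right)} = 7 + p + z$ ($b{\left(p,z \right)} = \left(6 + z\right) + \left(1 + p\right) = 7 + p + z$)
$r{\left(a \right)} = 5 + a - \frac{4}{a}$ ($r{\left(a \right)} = \left(7 + a - \frac{4}{a}\right) - 2 = 5 + a - \frac{4}{a}$)
$r{\left(13 \right)} \left(129 + 150\right) = \left(5 + 13 - \frac{4}{13}\right) \left(129 + 150\right) = \left(5 + 13 - \frac{4}{13}\right) 279 = \frac{230}{13} \cdot 279 = \frac{64170}{13}$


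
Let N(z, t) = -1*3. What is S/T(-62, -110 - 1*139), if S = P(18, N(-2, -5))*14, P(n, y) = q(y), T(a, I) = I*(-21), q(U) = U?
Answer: -2/249 ≈ -0.0080321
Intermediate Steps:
T(a, I) = -21*I
N(z, t) = -3
P(n, y) = y
S = -42 (S = -3*14 = -42)
S/T(-62, -110 - 1*139) = -42*(-1/(21*(-110 - 1*139))) = -42*(-1/(21*(-110 - 139))) = -42/((-21*(-249))) = -42/5229 = -42*1/5229 = -2/249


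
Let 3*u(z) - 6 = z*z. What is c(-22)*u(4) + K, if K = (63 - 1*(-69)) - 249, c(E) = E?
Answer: -835/3 ≈ -278.33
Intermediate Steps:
u(z) = 2 + z²/3 (u(z) = 2 + (z*z)/3 = 2 + z²/3)
K = -117 (K = (63 + 69) - 249 = 132 - 249 = -117)
c(-22)*u(4) + K = -22*(2 + (⅓)*4²) - 117 = -22*(2 + (⅓)*16) - 117 = -22*(2 + 16/3) - 117 = -22*22/3 - 117 = -484/3 - 117 = -835/3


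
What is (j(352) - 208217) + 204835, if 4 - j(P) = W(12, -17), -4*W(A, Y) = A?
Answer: -3375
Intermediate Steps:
W(A, Y) = -A/4
j(P) = 7 (j(P) = 4 - (-1)*12/4 = 4 - 1*(-3) = 4 + 3 = 7)
(j(352) - 208217) + 204835 = (7 - 208217) + 204835 = -208210 + 204835 = -3375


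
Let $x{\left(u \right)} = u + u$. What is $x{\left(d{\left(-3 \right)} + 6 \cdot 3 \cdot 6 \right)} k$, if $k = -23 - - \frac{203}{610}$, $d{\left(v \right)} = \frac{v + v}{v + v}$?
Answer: $- \frac{1507143}{305} \approx -4941.5$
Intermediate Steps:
$d{\left(v \right)} = 1$ ($d{\left(v \right)} = \frac{2 v}{2 v} = 2 v \frac{1}{2 v} = 1$)
$x{\left(u \right)} = 2 u$
$k = - \frac{13827}{610}$ ($k = -23 - \left(-203\right) \frac{1}{610} = -23 - - \frac{203}{610} = -23 + \frac{203}{610} = - \frac{13827}{610} \approx -22.667$)
$x{\left(d{\left(-3 \right)} + 6 \cdot 3 \cdot 6 \right)} k = 2 \left(1 + 6 \cdot 3 \cdot 6\right) \left(- \frac{13827}{610}\right) = 2 \left(1 + 18 \cdot 6\right) \left(- \frac{13827}{610}\right) = 2 \left(1 + 108\right) \left(- \frac{13827}{610}\right) = 2 \cdot 109 \left(- \frac{13827}{610}\right) = 218 \left(- \frac{13827}{610}\right) = - \frac{1507143}{305}$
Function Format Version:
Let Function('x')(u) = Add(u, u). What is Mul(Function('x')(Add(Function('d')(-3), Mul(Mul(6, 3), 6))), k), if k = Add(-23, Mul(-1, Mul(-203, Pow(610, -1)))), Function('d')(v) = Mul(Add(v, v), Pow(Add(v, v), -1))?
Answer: Rational(-1507143, 305) ≈ -4941.5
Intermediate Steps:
Function('d')(v) = 1 (Function('d')(v) = Mul(Mul(2, v), Pow(Mul(2, v), -1)) = Mul(Mul(2, v), Mul(Rational(1, 2), Pow(v, -1))) = 1)
Function('x')(u) = Mul(2, u)
k = Rational(-13827, 610) (k = Add(-23, Mul(-1, Mul(-203, Rational(1, 610)))) = Add(-23, Mul(-1, Rational(-203, 610))) = Add(-23, Rational(203, 610)) = Rational(-13827, 610) ≈ -22.667)
Mul(Function('x')(Add(Function('d')(-3), Mul(Mul(6, 3), 6))), k) = Mul(Mul(2, Add(1, Mul(Mul(6, 3), 6))), Rational(-13827, 610)) = Mul(Mul(2, Add(1, Mul(18, 6))), Rational(-13827, 610)) = Mul(Mul(2, Add(1, 108)), Rational(-13827, 610)) = Mul(Mul(2, 109), Rational(-13827, 610)) = Mul(218, Rational(-13827, 610)) = Rational(-1507143, 305)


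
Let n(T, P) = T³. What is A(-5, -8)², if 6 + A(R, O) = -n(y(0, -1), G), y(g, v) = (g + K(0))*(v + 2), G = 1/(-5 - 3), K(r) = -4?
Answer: 3364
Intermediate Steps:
G = -⅛ (G = 1/(-8) = -⅛ ≈ -0.12500)
y(g, v) = (-4 + g)*(2 + v) (y(g, v) = (g - 4)*(v + 2) = (-4 + g)*(2 + v))
A(R, O) = 58 (A(R, O) = -6 - (-8 - 4*(-1) + 2*0 + 0*(-1))³ = -6 - (-8 + 4 + 0 + 0)³ = -6 - 1*(-4)³ = -6 - 1*(-64) = -6 + 64 = 58)
A(-5, -8)² = 58² = 3364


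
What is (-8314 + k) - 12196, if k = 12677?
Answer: -7833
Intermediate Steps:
(-8314 + k) - 12196 = (-8314 + 12677) - 12196 = 4363 - 12196 = -7833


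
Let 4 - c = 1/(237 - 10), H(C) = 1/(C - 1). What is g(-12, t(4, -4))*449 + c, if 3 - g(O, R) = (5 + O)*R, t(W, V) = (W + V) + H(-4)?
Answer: 819919/1135 ≈ 722.40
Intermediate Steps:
H(C) = 1/(-1 + C)
t(W, V) = -⅕ + V + W (t(W, V) = (W + V) + 1/(-1 - 4) = (V + W) + 1/(-5) = (V + W) - ⅕ = -⅕ + V + W)
g(O, R) = 3 - R*(5 + O) (g(O, R) = 3 - (5 + O)*R = 3 - R*(5 + O))
c = 907/227 (c = 4 - 1/(237 - 10) = 4 - 1/227 = 907/227 ≈ 3.9956)
g(-12, t(4, -4))*449 + c = (3 - 5*(-⅕ - 4 + 4) - 1*(-12)*(-⅕ - 4 + 4))*449 + 907/227 = (3 - 5*(-⅕) - 1*(-12)*(-⅕))*449 + 907/227 = (3 + 1 - 12/5)*449 + 907/227 = (8/5)*449 + 907/227 = 3592/5 + 907/227 = 819919/1135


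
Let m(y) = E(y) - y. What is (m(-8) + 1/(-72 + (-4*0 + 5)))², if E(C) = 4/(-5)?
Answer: 5793649/112225 ≈ 51.625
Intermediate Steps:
E(C) = -⅘ (E(C) = 4*(-⅕) = -⅘)
m(y) = -⅘ - y
(m(-8) + 1/(-72 + (-4*0 + 5)))² = ((-⅘ - 1*(-8)) + 1/(-72 + (-4*0 + 5)))² = ((-⅘ + 8) + 1/(-72 + (0 + 5)))² = (36/5 + 1/(-72 + 5))² = (36/5 + 1/(-67))² = (36/5 - 1/67)² = (2407/335)² = 5793649/112225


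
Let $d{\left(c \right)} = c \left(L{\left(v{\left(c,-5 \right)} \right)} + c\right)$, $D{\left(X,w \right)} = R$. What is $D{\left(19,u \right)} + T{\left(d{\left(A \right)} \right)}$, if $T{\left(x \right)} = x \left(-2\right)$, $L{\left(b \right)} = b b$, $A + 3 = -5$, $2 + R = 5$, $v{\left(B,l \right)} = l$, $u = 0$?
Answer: $275$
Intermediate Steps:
$R = 3$ ($R = -2 + 5 = 3$)
$D{\left(X,w \right)} = 3$
$A = -8$ ($A = -3 - 5 = -8$)
$L{\left(b \right)} = b^{2}$
$d{\left(c \right)} = c \left(25 + c\right)$ ($d{\left(c \right)} = c \left(\left(-5\right)^{2} + c\right) = c \left(25 + c\right)$)
$T{\left(x \right)} = - 2 x$
$D{\left(19,u \right)} + T{\left(d{\left(A \right)} \right)} = 3 - 2 \left(- 8 \left(25 - 8\right)\right) = 3 - 2 \left(\left(-8\right) 17\right) = 3 - -272 = 3 + 272 = 275$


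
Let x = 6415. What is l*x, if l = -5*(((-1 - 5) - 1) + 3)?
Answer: 128300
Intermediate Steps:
l = 20 (l = -5*((-6 - 1) + 3) = -5*(-7 + 3) = -5*(-4) = 20)
l*x = 20*6415 = 128300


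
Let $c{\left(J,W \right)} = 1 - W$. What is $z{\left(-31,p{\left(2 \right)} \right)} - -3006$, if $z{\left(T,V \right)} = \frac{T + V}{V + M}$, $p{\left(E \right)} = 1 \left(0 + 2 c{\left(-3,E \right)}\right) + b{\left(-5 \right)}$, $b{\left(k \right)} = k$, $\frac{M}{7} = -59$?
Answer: $\frac{631279}{210} \approx 3006.1$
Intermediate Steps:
$M = -413$ ($M = 7 \left(-59\right) = -413$)
$p{\left(E \right)} = -3 - 2 E$ ($p{\left(E \right)} = 1 \left(0 + 2 \left(1 - E\right)\right) - 5 = 1 \left(0 - \left(-2 + 2 E\right)\right) - 5 = 1 \left(2 - 2 E\right) - 5 = \left(2 - 2 E\right) - 5 = -3 - 2 E$)
$z{\left(T,V \right)} = \frac{T + V}{-413 + V}$ ($z{\left(T,V \right)} = \frac{T + V}{V - 413} = \frac{T + V}{-413 + V}$)
$z{\left(-31,p{\left(2 \right)} \right)} - -3006 = \frac{-31 - 7}{-413 - 7} - -3006 = \frac{-31 - 7}{-413 - 7} + 3006 = \frac{1}{-420} \left(-38\right) + 3006 = \left(- \frac{1}{420}\right) \left(-38\right) + 3006 = \frac{19}{210} + 3006 = \frac{631279}{210}$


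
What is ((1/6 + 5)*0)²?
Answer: 0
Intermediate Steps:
((1/6 + 5)*0)² = ((⅙ + 5)*0)² = ((31/6)*0)² = 0² = 0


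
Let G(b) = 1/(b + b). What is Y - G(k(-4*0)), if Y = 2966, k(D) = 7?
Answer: 41523/14 ≈ 2965.9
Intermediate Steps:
G(b) = 1/(2*b)
Y - G(k(-4*0)) = 2966 - 1/(2*7) = 2966 - 1*1/14 = 2966 - 1/14 = 41523/14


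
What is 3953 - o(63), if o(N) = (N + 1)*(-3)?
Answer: 4145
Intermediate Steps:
o(N) = -3 - 3*N (o(N) = (1 + N)*(-3) = -3 - 3*N)
3953 - o(63) = 3953 - (-3 - 3*63) = 3953 - (-3 - 189) = 3953 - 1*(-192) = 3953 + 192 = 4145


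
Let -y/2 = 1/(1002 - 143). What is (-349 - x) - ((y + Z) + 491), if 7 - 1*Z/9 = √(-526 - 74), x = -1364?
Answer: 396001/859 + 90*I*√6 ≈ 461.0 + 220.45*I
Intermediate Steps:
y = -2/859 (y = -2/(1002 - 143) = -2/859 ≈ -0.0023283)
Z = 63 - 90*I*√6 (Z = 63 - 9*√(-526 - 74) = 63 - 90*I*√6 ≈ 63.0 - 220.45*I)
(-349 - x) - ((y + Z) + 491) = (-349 - 1*(-1364)) - ((-2/859 + (63 - 90*I*√6)) + 491) = (-349 + 1364) - ((54115/859 - 90*I*√6) + 491) = 1015 - (475884/859 - 90*I*√6) = 1015 + (-475884/859 + 90*I*√6) = 396001/859 + 90*I*√6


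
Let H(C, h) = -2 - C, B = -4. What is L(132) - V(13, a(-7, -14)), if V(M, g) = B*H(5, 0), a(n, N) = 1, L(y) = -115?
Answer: -143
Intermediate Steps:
V(M, g) = 28 (V(M, g) = -4*(-2 - 1*5) = -4*(-2 - 5) = -4*(-7) = 28)
L(132) - V(13, a(-7, -14)) = -115 - 1*28 = -115 - 28 = -143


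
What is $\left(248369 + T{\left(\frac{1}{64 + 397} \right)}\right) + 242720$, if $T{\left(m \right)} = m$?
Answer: $\frac{226392030}{461} \approx 4.9109 \cdot 10^{5}$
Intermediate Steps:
$\left(248369 + T{\left(\frac{1}{64 + 397} \right)}\right) + 242720 = \left(248369 + \frac{1}{64 + 397}\right) + 242720 = \left(248369 + \frac{1}{461}\right) + 242720 = \frac{114498110}{461} + 242720 = \frac{226392030}{461}$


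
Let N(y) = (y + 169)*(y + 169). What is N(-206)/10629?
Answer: 1369/10629 ≈ 0.12880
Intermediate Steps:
N(y) = (169 + y)² (N(y) = (169 + y)*(169 + y) = (169 + y)²)
N(-206)/10629 = (169 - 206)²/10629 = (-37)²*(1/10629) = 1369*(1/10629) = 1369/10629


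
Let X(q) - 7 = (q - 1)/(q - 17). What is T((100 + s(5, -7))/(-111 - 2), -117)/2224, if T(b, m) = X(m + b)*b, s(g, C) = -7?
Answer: -1395837/478592290 ≈ -0.0029165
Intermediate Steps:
X(q) = 7 + (-1 + q)/(-17 + q) (X(q) = 7 + (q - 1)/(q - 17) = 7 + (-1 + q)/(-17 + q))
T(b, m) = 8*b*(-15 + b + m)/(-17 + b + m) (T(b, m) = (8*(-15 + (m + b))/(-17 + (m + b)))*b = (8*(-15 + (b + m))/(-17 + (b + m)))*b = (8*(-15 + b + m)/(-17 + b + m))*b = 8*b*(-15 + b + m)/(-17 + b + m))
T((100 + s(5, -7))/(-111 - 2), -117)/2224 = (8*((100 - 7)/(-111 - 2))*(-15 + (100 - 7)/(-111 - 2) - 117)/(-17 + (100 - 7)/(-111 - 2) - 117))/2224 = (8*(93/(-113))*(-15 + 93/(-113) - 117)/(-17 + 93/(-113) - 117))*(1/2224) = (8*(93*(-1/113))*(-15 + 93*(-1/113) - 117)/(-17 + 93*(-1/113) - 117))*(1/2224) = (8*(-93/113)*(-15 - 93/113 - 117)/(-17 - 93/113 - 117))*(1/2224) = (8*(-93/113)*(-15009/113)/(-15235/113))*(1/2224) = (8*(-93/113)*(-113/15235)*(-15009/113))*(1/2224) = -11166696/1721555*1/2224 = -1395837/478592290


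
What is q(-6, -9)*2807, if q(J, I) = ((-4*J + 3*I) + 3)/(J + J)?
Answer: 0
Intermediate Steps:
q(J, I) = (3 - 4*J + 3*I)/(2*J) (q(J, I) = (3 - 4*J + 3*I)/((2*J)) = (3 - 4*J + 3*I)*(1/(2*J)) = (3 - 4*J + 3*I)/(2*J))
q(-6, -9)*2807 = ((½)*(3 - 4*(-6) + 3*(-9))/(-6))*2807 = ((½)*(-⅙)*(3 + 24 - 27))*2807 = ((½)*(-⅙)*0)*2807 = 0*2807 = 0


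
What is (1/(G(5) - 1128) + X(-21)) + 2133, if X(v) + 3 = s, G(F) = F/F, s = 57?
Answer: 2464748/1127 ≈ 2187.0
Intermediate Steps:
G(F) = 1
X(v) = 54 (X(v) = -3 + 57 = 54)
(1/(G(5) - 1128) + X(-21)) + 2133 = (1/(1 - 1128) + 54) + 2133 = (1/(-1127) + 54) + 2133 = (-1/1127 + 54) + 2133 = 60857/1127 + 2133 = 2464748/1127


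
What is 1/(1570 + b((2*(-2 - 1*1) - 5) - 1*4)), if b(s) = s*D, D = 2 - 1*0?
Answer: 1/1540 ≈ 0.00064935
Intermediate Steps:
D = 2 (D = 2 + 0 = 2)
b(s) = 2*s (b(s) = s*2 = 2*s)
1/(1570 + b((2*(-2 - 1*1) - 5) - 1*4)) = 1/(1570 + 2*((2*(-2 - 1*1) - 5) - 1*4)) = 1/(1570 + 2*((2*(-2 - 1) - 5) - 4)) = 1/(1570 + 2*((2*(-3) - 5) - 4)) = 1/(1570 + 2*((-6 - 5) - 4)) = 1/(1570 + 2*(-11 - 4)) = 1/(1570 + 2*(-15)) = 1/(1570 - 30) = 1/1540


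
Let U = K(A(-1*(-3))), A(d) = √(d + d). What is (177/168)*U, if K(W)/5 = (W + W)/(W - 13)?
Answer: -885/2282 - 3835*√6/4564 ≈ -2.4461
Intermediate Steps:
A(d) = √2*√d (A(d) = √(2*d) = √2*√d)
K(W) = 10*W/(-13 + W) (K(W) = 5*((W + W)/(W - 13)) = 5*((2*W)/(-13 + W)) = 5*(2*W/(-13 + W)) = 10*W/(-13 + W))
U = 10*√6/(-13 + √6) (U = 10*(√2*√(-1*(-3)))/(-13 + √2*√(-1*(-3))) = 10*(√2*√3)/(-13 + √2*√3) = 10*√6/(-13 + √6) ≈ -2.3217)
(177/168)*U = (177/168)*(-60/163 - 130*√6/163) = (177*(1/168))*(-60/163 - 130*√6/163) = 59*(-60/163 - 130*√6/163)/56 = -885/2282 - 3835*√6/4564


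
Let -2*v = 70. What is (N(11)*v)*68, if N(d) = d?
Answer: -26180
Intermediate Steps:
v = -35 (v = -1/2*70 = -35)
(N(11)*v)*68 = (11*(-35))*68 = -385*68 = -26180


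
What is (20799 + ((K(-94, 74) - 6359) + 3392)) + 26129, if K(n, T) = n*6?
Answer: 43397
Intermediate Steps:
K(n, T) = 6*n
(20799 + ((K(-94, 74) - 6359) + 3392)) + 26129 = (20799 + ((6*(-94) - 6359) + 3392)) + 26129 = (20799 + ((-564 - 6359) + 3392)) + 26129 = (20799 + (-6923 + 3392)) + 26129 = (20799 - 3531) + 26129 = 17268 + 26129 = 43397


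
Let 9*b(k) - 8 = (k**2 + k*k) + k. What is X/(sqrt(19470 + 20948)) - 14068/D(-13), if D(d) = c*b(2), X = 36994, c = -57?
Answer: 7034/57 + 18497*sqrt(40418)/20209 ≈ 307.41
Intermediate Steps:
b(k) = 8/9 + k/9 + 2*k**2/9 (b(k) = 8/9 + ((k**2 + k*k) + k)/9 = 8/9 + ((k**2 + k**2) + k)/9 = 8/9 + (2*k**2 + k)/9 = 8/9 + (k + 2*k**2)/9 = 8/9 + (k/9 + 2*k**2/9) = 8/9 + k/9 + 2*k**2/9)
D(d) = -114 (D(d) = -57*(8/9 + (1/9)*2 + (2/9)*2**2) = -57*(8/9 + 2/9 + (2/9)*4) = -57*(8/9 + 2/9 + 8/9) = -57*2 = -114)
X/(sqrt(19470 + 20948)) - 14068/D(-13) = 36994/(sqrt(19470 + 20948)) - 14068/(-114) = 36994/(sqrt(40418)) - 14068*(-1/114) = 36994*(sqrt(40418)/40418) + 7034/57 = 18497*sqrt(40418)/20209 + 7034/57 = 7034/57 + 18497*sqrt(40418)/20209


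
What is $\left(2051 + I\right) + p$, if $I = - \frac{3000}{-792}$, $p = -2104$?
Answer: $- \frac{1624}{33} \approx -49.212$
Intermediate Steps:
$I = \frac{125}{33}$ ($I = \left(-3000\right) \left(- \frac{1}{792}\right) = \frac{125}{33} \approx 3.7879$)
$\left(2051 + I\right) + p = \left(2051 + \frac{125}{33}\right) - 2104 = \frac{67808}{33} - 2104 = - \frac{1624}{33}$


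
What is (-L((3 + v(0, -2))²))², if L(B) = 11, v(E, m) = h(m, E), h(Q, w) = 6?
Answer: 121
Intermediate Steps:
v(E, m) = 6
(-L((3 + v(0, -2))²))² = (-1*11)² = (-11)² = 121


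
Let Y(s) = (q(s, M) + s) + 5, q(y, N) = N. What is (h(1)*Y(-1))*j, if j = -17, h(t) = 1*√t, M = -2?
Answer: -34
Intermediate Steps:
h(t) = √t
Y(s) = 3 + s (Y(s) = (-2 + s) + 5 = 3 + s)
(h(1)*Y(-1))*j = (√1*(3 - 1))*(-17) = (1*2)*(-17) = 2*(-17) = -34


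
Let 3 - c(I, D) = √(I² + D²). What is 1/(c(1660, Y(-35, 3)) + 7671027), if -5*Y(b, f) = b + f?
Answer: 95887875/735558731315738 + 5*√4305689/367779365657869 ≈ 1.3039e-7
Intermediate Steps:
Y(b, f) = -b/5 - f/5 (Y(b, f) = -(b + f)/5 = -b/5 - f/5)
c(I, D) = 3 - √(D² + I²) (c(I, D) = 3 - √(I² + D²) = 3 - √(D² + I²))
1/(c(1660, Y(-35, 3)) + 7671027) = 1/((3 - √((-⅕*(-35) - ⅕*3)² + 1660²)) + 7671027) = 1/((3 - √((7 - ⅗)² + 2755600)) + 7671027) = 1/((3 - √((32/5)² + 2755600)) + 7671027) = 1/((3 - √(1024/25 + 2755600)) + 7671027) = 1/((3 - √(68891024/25)) + 7671027) = 1/((3 - 4*√4305689/5) + 7671027) = 1/(7671030 - 4*√4305689/5)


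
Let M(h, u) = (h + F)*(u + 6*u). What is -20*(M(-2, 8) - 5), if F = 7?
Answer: -5500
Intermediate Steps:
M(h, u) = 7*u*(7 + h) (M(h, u) = (h + 7)*(u + 6*u) = (7 + h)*(7*u) = 7*u*(7 + h))
-20*(M(-2, 8) - 5) = -20*(7*8*(7 - 2) - 5) = -20*(7*8*5 - 5) = -20*(280 - 5) = -20*275 = -5500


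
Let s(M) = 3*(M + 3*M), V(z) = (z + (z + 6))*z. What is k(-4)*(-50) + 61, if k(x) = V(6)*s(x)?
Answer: 259261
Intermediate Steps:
V(z) = z*(6 + 2*z) (V(z) = (z + (6 + z))*z = (6 + 2*z)*z = z*(6 + 2*z))
s(M) = 12*M (s(M) = 3*(4*M) = 12*M)
k(x) = 1296*x (k(x) = (2*6*(3 + 6))*(12*x) = (2*6*9)*(12*x) = 108*(12*x) = 1296*x)
k(-4)*(-50) + 61 = (1296*(-4))*(-50) + 61 = -5184*(-50) + 61 = 259200 + 61 = 259261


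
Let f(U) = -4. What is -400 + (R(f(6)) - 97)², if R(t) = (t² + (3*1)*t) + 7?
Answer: 6996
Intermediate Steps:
R(t) = 7 + t² + 3*t (R(t) = (t² + 3*t) + 7 = 7 + t² + 3*t)
-400 + (R(f(6)) - 97)² = -400 + ((7 + (-4)² + 3*(-4)) - 97)² = -400 + ((7 + 16 - 12) - 97)² = -400 + (11 - 97)² = -400 + (-86)² = -400 + 7396 = 6996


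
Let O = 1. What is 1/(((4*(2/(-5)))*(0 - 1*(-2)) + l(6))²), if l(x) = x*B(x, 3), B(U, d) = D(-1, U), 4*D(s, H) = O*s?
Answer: 100/2209 ≈ 0.045269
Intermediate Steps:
D(s, H) = s/4 (D(s, H) = (1*s)/4 = s/4)
B(U, d) = -¼ (B(U, d) = (¼)*(-1) = -¼)
l(x) = -x/4 (l(x) = x*(-¼) = -x/4)
1/(((4*(2/(-5)))*(0 - 1*(-2)) + l(6))²) = 1/(((4*(2/(-5)))*(0 - 1*(-2)) - ¼*6)²) = 1/(((4*(2*(-⅕)))*(0 + 2) - 3/2)²) = 1/(((4*(-⅖))*2 - 3/2)²) = 1/((-8/5*2 - 3/2)²) = 1/((-16/5 - 3/2)²) = 1/((-47/10)²) = 1/(2209/100) = 100/2209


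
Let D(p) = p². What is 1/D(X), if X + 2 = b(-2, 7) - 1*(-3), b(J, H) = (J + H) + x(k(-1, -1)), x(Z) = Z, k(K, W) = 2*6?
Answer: 1/324 ≈ 0.0030864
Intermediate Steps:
k(K, W) = 12
b(J, H) = 12 + H + J (b(J, H) = (J + H) + 12 = (H + J) + 12 = 12 + H + J)
X = 18 (X = -2 + ((12 + 7 - 2) - 1*(-3)) = -2 + (17 + 3) = -2 + 20 = 18)
1/D(X) = 1/(18²) = 1/324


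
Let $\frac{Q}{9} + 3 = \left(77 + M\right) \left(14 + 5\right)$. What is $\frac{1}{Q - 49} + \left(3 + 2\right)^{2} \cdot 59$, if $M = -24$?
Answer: $\frac{13255826}{8987} \approx 1475.0$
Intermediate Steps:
$Q = 9036$ ($Q = -27 + 9 \left(77 - 24\right) \left(14 + 5\right) = -27 + 9 \cdot 53 \cdot 19 = -27 + 9 \cdot 1007 = -27 + 9063 = 9036$)
$\frac{1}{Q - 49} + \left(3 + 2\right)^{2} \cdot 59 = \frac{1}{9036 - 49} + \left(3 + 2\right)^{2} \cdot 59 = \frac{1}{8987} + 5^{2} \cdot 59 = \frac{1}{8987} + 25 \cdot 59 = \frac{1}{8987} + 1475 = \frac{13255826}{8987}$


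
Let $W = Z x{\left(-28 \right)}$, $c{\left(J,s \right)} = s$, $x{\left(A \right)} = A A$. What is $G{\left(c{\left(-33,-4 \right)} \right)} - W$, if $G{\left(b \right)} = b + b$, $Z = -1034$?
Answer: $810648$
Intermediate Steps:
$x{\left(A \right)} = A^{2}$
$G{\left(b \right)} = 2 b$
$W = -810656$ ($W = - 1034 \left(-28\right)^{2} = \left(-1034\right) 784 = -810656$)
$G{\left(c{\left(-33,-4 \right)} \right)} - W = 2 \left(-4\right) - -810656 = -8 + 810656 = 810648$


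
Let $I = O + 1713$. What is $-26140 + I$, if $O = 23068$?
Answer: $-1359$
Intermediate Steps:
$I = 24781$ ($I = 23068 + 1713 = 24781$)
$-26140 + I = -26140 + 24781 = -1359$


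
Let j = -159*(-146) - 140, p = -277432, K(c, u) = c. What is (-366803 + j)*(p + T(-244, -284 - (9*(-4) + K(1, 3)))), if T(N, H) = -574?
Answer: 95558724374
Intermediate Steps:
j = 23074 (j = 23214 - 140 = 23074)
(-366803 + j)*(p + T(-244, -284 - (9*(-4) + K(1, 3)))) = (-366803 + 23074)*(-277432 - 574) = -343729*(-278006) = 95558724374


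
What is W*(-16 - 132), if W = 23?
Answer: -3404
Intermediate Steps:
W*(-16 - 132) = 23*(-16 - 132) = 23*(-148) = -3404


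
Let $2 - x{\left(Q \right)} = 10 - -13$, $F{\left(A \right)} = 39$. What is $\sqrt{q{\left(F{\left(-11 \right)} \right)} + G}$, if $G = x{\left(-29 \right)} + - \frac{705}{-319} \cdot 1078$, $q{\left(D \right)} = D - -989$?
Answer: $\frac{\sqrt{2850497}}{29} \approx 58.219$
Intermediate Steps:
$x{\left(Q \right)} = -21$ ($x{\left(Q \right)} = 2 - \left(10 - -13\right) = 2 - \left(10 + 13\right) = 2 - 23 = -21$)
$q{\left(D \right)} = 989 + D$ ($q{\left(D \right)} = D + 989 = 989 + D$)
$G = \frac{68481}{29}$ ($G = -21 + - \frac{705}{-319} \cdot 1078 = -21 + \left(-705\right) \left(- \frac{1}{319}\right) 1078 = -21 + \frac{705}{319} \cdot 1078 = -21 + \frac{69090}{29} = \frac{68481}{29} \approx 2361.4$)
$\sqrt{q{\left(F{\left(-11 \right)} \right)} + G} = \sqrt{\left(989 + 39\right) + \frac{68481}{29}} = \sqrt{1028 + \frac{68481}{29}} = \sqrt{\frac{98293}{29}} = \frac{\sqrt{2850497}}{29}$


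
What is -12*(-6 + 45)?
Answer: -468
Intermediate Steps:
-12*(-6 + 45) = -12*39 = -468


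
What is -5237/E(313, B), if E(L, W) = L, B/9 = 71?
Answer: -5237/313 ≈ -16.732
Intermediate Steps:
B = 639 (B = 9*71 = 639)
-5237/E(313, B) = -5237/313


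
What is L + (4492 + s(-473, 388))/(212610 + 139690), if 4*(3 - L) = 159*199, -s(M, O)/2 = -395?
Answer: -2785718893/352300 ≈ -7907.2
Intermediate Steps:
s(M, O) = 790 (s(M, O) = -2*(-395) = 790)
L = -31629/4 (L = 3 - 159*199/4 = 3 - ¼*31641 = 3 - 31641/4 = -31629/4 ≈ -7907.3)
L + (4492 + s(-473, 388))/(212610 + 139690) = -31629/4 + (4492 + 790)/(212610 + 139690) = -31629/4 + 5282/352300 = -31629/4 + 5282*(1/352300) = -31629/4 + 2641/176150 = -2785718893/352300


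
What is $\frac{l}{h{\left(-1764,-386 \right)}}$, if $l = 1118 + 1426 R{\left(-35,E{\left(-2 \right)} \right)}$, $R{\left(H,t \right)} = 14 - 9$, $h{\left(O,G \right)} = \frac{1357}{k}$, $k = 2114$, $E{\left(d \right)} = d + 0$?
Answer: $\frac{17436272}{1357} \approx 12849.0$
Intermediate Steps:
$E{\left(d \right)} = d$
$h{\left(O,G \right)} = \frac{1357}{2114}$
$R{\left(H,t \right)} = 5$
$l = 8248$ ($l = 1118 + 1426 \cdot 5 = 1118 + 7130 = 8248$)
$\frac{l}{h{\left(-1764,-386 \right)}} = \frac{8248}{\frac{1357}{2114}} = 8248 \cdot \frac{2114}{1357} = \frac{17436272}{1357}$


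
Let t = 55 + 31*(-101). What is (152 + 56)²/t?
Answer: -10816/769 ≈ -14.065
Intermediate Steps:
t = -3076 (t = 55 - 3131 = -3076)
(152 + 56)²/t = (152 + 56)²/(-3076) = 208²*(-1/3076) = 43264*(-1/3076) = -10816/769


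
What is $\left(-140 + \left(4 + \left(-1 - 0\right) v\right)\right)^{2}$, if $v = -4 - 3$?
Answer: $16641$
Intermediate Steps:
$v = -7$
$\left(-140 + \left(4 + \left(-1 - 0\right) v\right)\right)^{2} = \left(-140 + \left(4 + \left(-1 - 0\right) \left(-7\right)\right)\right)^{2} = \left(-140 + \left(4 + \left(-1 + 0\right) \left(-7\right)\right)\right)^{2} = \left(-140 + \left(4 - -7\right)\right)^{2} = \left(-140 + \left(4 + 7\right)\right)^{2} = \left(-140 + 11\right)^{2} = \left(-129\right)^{2} = 16641$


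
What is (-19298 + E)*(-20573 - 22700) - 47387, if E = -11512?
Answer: 1333193743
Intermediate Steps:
(-19298 + E)*(-20573 - 22700) - 47387 = (-19298 - 11512)*(-20573 - 22700) - 47387 = -30810*(-43273) - 47387 = 1333241130 - 47387 = 1333193743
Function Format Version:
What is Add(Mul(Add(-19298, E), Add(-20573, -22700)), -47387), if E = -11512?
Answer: 1333193743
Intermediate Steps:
Add(Mul(Add(-19298, E), Add(-20573, -22700)), -47387) = Add(Mul(Add(-19298, -11512), Add(-20573, -22700)), -47387) = Add(Mul(-30810, -43273), -47387) = Add(1333241130, -47387) = 1333193743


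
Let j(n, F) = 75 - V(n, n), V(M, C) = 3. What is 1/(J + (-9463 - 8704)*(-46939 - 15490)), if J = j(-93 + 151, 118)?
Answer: 1/1134147715 ≈ 8.8172e-10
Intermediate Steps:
j(n, F) = 72 (j(n, F) = 75 - 1*3 = 75 - 3 = 72)
J = 72
1/(J + (-9463 - 8704)*(-46939 - 15490)) = 1/(72 + (-9463 - 8704)*(-46939 - 15490)) = 1/(72 - 18167*(-62429)) = 1/(72 + 1134147643) = 1/1134147715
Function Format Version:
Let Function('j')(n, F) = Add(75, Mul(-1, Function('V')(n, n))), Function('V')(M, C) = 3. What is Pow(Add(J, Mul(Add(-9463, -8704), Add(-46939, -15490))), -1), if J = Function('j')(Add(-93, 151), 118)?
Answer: Rational(1, 1134147715) ≈ 8.8172e-10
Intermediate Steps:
Function('j')(n, F) = 72 (Function('j')(n, F) = Add(75, Mul(-1, 3)) = Add(75, -3) = 72)
J = 72
Pow(Add(J, Mul(Add(-9463, -8704), Add(-46939, -15490))), -1) = Pow(Add(72, Mul(Add(-9463, -8704), Add(-46939, -15490))), -1) = Pow(Add(72, Mul(-18167, -62429)), -1) = Pow(Add(72, 1134147643), -1) = Pow(1134147715, -1) = Rational(1, 1134147715)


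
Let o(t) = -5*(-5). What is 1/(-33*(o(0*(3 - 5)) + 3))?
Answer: -1/924 ≈ -0.0010823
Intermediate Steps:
o(t) = 25
1/(-33*(o(0*(3 - 5)) + 3)) = 1/(-33*(25 + 3)) = 1/(-33*28) = 1/(-924) = -1/924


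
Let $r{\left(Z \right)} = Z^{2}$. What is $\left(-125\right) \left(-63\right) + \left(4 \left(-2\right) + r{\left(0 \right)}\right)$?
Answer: $7867$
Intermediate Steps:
$\left(-125\right) \left(-63\right) + \left(4 \left(-2\right) + r{\left(0 \right)}\right) = \left(-125\right) \left(-63\right) + \left(4 \left(-2\right) + 0^{2}\right) = 7875 + \left(-8 + 0\right) = 7875 - 8 = 7867$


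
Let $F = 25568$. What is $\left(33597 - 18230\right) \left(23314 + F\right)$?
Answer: $751169694$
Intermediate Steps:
$\left(33597 - 18230\right) \left(23314 + F\right) = \left(33597 - 18230\right) \left(23314 + 25568\right) = 15367 \cdot 48882 = 751169694$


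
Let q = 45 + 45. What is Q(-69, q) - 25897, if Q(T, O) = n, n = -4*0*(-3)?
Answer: -25897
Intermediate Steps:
q = 90
n = 0 (n = 0*(-3) = 0)
Q(T, O) = 0
Q(-69, q) - 25897 = 0 - 25897 = -25897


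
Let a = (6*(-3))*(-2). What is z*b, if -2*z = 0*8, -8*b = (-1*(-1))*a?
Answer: 0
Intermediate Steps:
a = 36 (a = -18*(-2) = 36)
b = -9/2 (b = -(-1*(-1))*36/8 = -36/8 = -⅛*36 = -9/2 ≈ -4.5000)
z = 0 (z = -0*8 = -½*0 = 0)
z*b = 0*(-9/2) = 0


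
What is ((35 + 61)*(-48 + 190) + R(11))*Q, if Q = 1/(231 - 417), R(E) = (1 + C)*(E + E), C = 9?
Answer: -6926/93 ≈ -74.473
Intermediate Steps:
R(E) = 20*E (R(E) = (1 + 9)*(E + E) = 10*(2*E) = 20*E)
Q = -1/186 (Q = 1/(-186) = -1/186 ≈ -0.0053763)
((35 + 61)*(-48 + 190) + R(11))*Q = ((35 + 61)*(-48 + 190) + 20*11)*(-1/186) = (96*142 + 220)*(-1/186) = (13632 + 220)*(-1/186) = 13852*(-1/186) = -6926/93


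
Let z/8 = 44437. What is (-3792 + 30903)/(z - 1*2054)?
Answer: 9037/117814 ≈ 0.076706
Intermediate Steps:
z = 355496 (z = 8*44437 = 355496)
(-3792 + 30903)/(z - 1*2054) = (-3792 + 30903)/(355496 - 1*2054) = 27111/(355496 - 2054) = 27111/353442 = 27111*(1/353442) = 9037/117814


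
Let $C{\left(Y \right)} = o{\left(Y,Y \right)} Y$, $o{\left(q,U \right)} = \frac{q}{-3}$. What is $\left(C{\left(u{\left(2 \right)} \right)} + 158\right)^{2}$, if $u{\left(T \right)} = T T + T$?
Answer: $21316$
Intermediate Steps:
$o{\left(q,U \right)} = - \frac{q}{3}$ ($o{\left(q,U \right)} = q \left(- \frac{1}{3}\right) = - \frac{q}{3}$)
$u{\left(T \right)} = T + T^{2}$ ($u{\left(T \right)} = T^{2} + T = T + T^{2}$)
$C{\left(Y \right)} = - \frac{Y^{2}}{3}$ ($C{\left(Y \right)} = - \frac{Y}{3} Y = - \frac{Y^{2}}{3}$)
$\left(C{\left(u{\left(2 \right)} \right)} + 158\right)^{2} = \left(- \frac{\left(2 \left(1 + 2\right)\right)^{2}}{3} + 158\right)^{2} = \left(- \frac{\left(2 \cdot 3\right)^{2}}{3} + 158\right)^{2} = \left(- \frac{6^{2}}{3} + 158\right)^{2} = \left(\left(- \frac{1}{3}\right) 36 + 158\right)^{2} = \left(-12 + 158\right)^{2} = 146^{2} = 21316$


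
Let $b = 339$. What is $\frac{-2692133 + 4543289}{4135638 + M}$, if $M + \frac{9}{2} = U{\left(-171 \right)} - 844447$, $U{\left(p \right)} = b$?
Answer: $\frac{3702312}{6583051} \approx 0.5624$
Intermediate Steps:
$U{\left(p \right)} = 339$
$M = - \frac{1688225}{2}$ ($M = - \frac{9}{2} + \left(339 - 844447\right) = - \frac{9}{2} - 844108 = - \frac{1688225}{2} \approx -8.4411 \cdot 10^{5}$)
$\frac{-2692133 + 4543289}{4135638 + M} = \frac{-2692133 + 4543289}{4135638 - \frac{1688225}{2}} = \frac{1851156}{\frac{6583051}{2}} = 1851156 \cdot \frac{2}{6583051} = \frac{3702312}{6583051}$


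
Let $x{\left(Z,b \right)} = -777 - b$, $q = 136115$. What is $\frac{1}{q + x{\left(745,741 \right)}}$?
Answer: $\frac{1}{134597} \approx 7.4296 \cdot 10^{-6}$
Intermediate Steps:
$\frac{1}{q + x{\left(745,741 \right)}} = \frac{1}{136115 - 1518} = \frac{1}{134597}$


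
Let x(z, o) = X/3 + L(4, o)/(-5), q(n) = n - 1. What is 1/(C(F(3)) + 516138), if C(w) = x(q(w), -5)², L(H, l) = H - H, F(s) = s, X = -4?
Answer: 9/4645258 ≈ 1.9375e-6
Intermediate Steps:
q(n) = -1 + n
L(H, l) = 0
x(z, o) = -4/3 (x(z, o) = -4/3 + 0/(-5) = -4*⅓ + 0*(-⅕) = -4/3 + 0 = -4/3)
C(w) = 16/9 (C(w) = (-4/3)² = 16/9)
1/(C(F(3)) + 516138) = 1/(16/9 + 516138) = 1/(4645258/9) = 9/4645258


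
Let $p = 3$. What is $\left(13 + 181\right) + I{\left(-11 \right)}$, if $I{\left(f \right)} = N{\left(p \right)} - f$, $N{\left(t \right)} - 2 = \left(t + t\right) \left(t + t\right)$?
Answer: $243$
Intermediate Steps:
$N{\left(t \right)} = 2 + 4 t^{2}$ ($N{\left(t \right)} = 2 + \left(t + t\right) \left(t + t\right) = 2 + 2 t 2 t = 2 + 4 t^{2}$)
$I{\left(f \right)} = 38 - f$ ($I{\left(f \right)} = \left(2 + 4 \cdot 3^{2}\right) - f = \left(2 + 4 \cdot 9\right) - f = \left(2 + 36\right) - f = 38 - f$)
$\left(13 + 181\right) + I{\left(-11 \right)} = \left(13 + 181\right) + \left(38 - -11\right) = 194 + \left(38 + 11\right) = 194 + 49 = 243$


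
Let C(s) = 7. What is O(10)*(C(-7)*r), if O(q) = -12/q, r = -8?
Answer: 336/5 ≈ 67.200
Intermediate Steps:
O(10)*(C(-7)*r) = (-12/10)*(7*(-8)) = -12*⅒*(-56) = -6/5*(-56) = 336/5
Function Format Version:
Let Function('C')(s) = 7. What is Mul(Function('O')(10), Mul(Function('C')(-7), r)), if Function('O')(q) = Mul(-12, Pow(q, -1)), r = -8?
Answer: Rational(336, 5) ≈ 67.200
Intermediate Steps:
Mul(Function('O')(10), Mul(Function('C')(-7), r)) = Mul(Mul(-12, Pow(10, -1)), Mul(7, -8)) = Mul(Mul(-12, Rational(1, 10)), -56) = Mul(Rational(-6, 5), -56) = Rational(336, 5)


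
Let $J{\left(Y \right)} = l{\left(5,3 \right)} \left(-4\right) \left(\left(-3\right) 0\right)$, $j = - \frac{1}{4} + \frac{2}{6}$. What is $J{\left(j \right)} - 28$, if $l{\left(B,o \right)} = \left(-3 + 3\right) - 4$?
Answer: $-28$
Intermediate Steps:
$l{\left(B,o \right)} = -4$ ($l{\left(B,o \right)} = 0 - 4 = -4$)
$j = \frac{1}{12}$ ($j = \left(-1\right) \frac{1}{4} + 2 \cdot \frac{1}{6} = - \frac{1}{4} + \frac{1}{3} = \frac{1}{12} \approx 0.083333$)
$J{\left(Y \right)} = 0$ ($J{\left(Y \right)} = \left(-4\right) \left(-4\right) \left(\left(-3\right) 0\right) = 16 \cdot 0 = 0$)
$J{\left(j \right)} - 28 = 0 - 28 = -28$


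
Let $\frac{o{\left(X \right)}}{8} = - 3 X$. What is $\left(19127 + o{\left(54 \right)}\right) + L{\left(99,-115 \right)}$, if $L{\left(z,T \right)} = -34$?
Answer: $17797$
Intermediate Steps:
$o{\left(X \right)} = - 24 X$ ($o{\left(X \right)} = 8 \left(- 3 X\right) = - 24 X$)
$\left(19127 + o{\left(54 \right)}\right) + L{\left(99,-115 \right)} = \left(19127 - 1296\right) - 34 = 17831 - 34 = 17797$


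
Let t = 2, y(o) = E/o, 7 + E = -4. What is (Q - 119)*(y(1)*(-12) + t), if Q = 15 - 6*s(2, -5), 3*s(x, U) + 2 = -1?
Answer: -13132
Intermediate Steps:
E = -11 (E = -7 - 4 = -11)
s(x, U) = -1 (s(x, U) = -2/3 + (1/3)*(-1) = -2/3 - 1/3 = -1)
y(o) = -11/o
Q = 21 (Q = 15 - 6*(-1) = 15 + 6 = 21)
(Q - 119)*(y(1)*(-12) + t) = (21 - 119)*(-11/1*(-12) + 2) = -98*(-11*1*(-12) + 2) = -98*(-11*(-12) + 2) = -98*(132 + 2) = -98*134 = -13132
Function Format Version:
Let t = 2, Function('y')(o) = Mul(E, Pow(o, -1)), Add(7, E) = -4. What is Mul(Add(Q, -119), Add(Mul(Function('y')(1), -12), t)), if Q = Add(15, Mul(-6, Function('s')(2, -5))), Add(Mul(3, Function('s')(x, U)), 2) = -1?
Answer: -13132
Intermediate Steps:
E = -11 (E = Add(-7, -4) = -11)
Function('s')(x, U) = -1 (Function('s')(x, U) = Add(Rational(-2, 3), Mul(Rational(1, 3), -1)) = Add(Rational(-2, 3), Rational(-1, 3)) = -1)
Function('y')(o) = Mul(-11, Pow(o, -1))
Q = 21 (Q = Add(15, Mul(-6, -1)) = Add(15, 6) = 21)
Mul(Add(Q, -119), Add(Mul(Function('y')(1), -12), t)) = Mul(Add(21, -119), Add(Mul(Mul(-11, Pow(1, -1)), -12), 2)) = Mul(-98, Add(Mul(Mul(-11, 1), -12), 2)) = Mul(-98, Add(Mul(-11, -12), 2)) = Mul(-98, Add(132, 2)) = Mul(-98, 134) = -13132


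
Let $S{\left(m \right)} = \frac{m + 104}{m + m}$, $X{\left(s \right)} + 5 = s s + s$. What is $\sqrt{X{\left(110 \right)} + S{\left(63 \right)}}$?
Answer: $\frac{\sqrt{21531958}}{42} \approx 110.48$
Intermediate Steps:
$X{\left(s \right)} = -5 + s + s^{2}$ ($X{\left(s \right)} = -5 + \left(s s + s\right) = -5 + \left(s^{2} + s\right) = -5 + \left(s + s^{2}\right) = -5 + s + s^{2}$)
$S{\left(m \right)} = \frac{104 + m}{2 m}$
$\sqrt{X{\left(110 \right)} + S{\left(63 \right)}} = \sqrt{\left(-5 + 110 + 110^{2}\right) + \frac{104 + 63}{2 \cdot 63}} = \sqrt{\left(-5 + 110 + 12100\right) + \frac{1}{2} \cdot \frac{1}{63} \cdot 167} = \sqrt{12205 + \frac{167}{126}} = \sqrt{\frac{1537997}{126}} = \frac{\sqrt{21531958}}{42}$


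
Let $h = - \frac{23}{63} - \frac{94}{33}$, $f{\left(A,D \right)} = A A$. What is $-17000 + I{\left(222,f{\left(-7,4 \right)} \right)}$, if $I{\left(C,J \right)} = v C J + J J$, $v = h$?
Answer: $- \frac{1635353}{33} \approx -49556.0$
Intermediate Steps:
$f{\left(A,D \right)} = A^{2}$
$h = - \frac{2227}{693}$ ($h = \left(-23\right) \frac{1}{63} - \frac{94}{33} = - \frac{23}{63} - \frac{94}{33} = - \frac{2227}{693} \approx -3.2136$)
$v = - \frac{2227}{693} \approx -3.2136$
$I{\left(C,J \right)} = J^{2} - \frac{2227 C J}{693}$ ($I{\left(C,J \right)} = - \frac{2227 C}{693} J + J J = - \frac{2227 C J}{693} + J^{2} = J^{2} - \frac{2227 C J}{693}$)
$-17000 + I{\left(222,f{\left(-7,4 \right)} \right)} = -17000 + \frac{\left(-7\right)^{2} \left(\left(-2227\right) 222 + 693 \left(-7\right)^{2}\right)}{693} = -17000 + \frac{1}{693} \cdot 49 \left(-494394 + 693 \cdot 49\right) = -17000 + \frac{1}{693} \cdot 49 \left(-494394 + 33957\right) = -17000 + \frac{1}{693} \cdot 49 \left(-460437\right) = -17000 - \frac{1074353}{33} = - \frac{1635353}{33}$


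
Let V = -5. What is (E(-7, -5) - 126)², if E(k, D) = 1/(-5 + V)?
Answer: 1590121/100 ≈ 15901.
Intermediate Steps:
E(k, D) = -⅒ (E(k, D) = 1/(-5 - 5) = 1/(-10) = -⅒)
(E(-7, -5) - 126)² = (-⅒ - 126)² = (-1261/10)² = 1590121/100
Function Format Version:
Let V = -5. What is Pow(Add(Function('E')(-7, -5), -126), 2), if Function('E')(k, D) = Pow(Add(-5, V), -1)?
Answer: Rational(1590121, 100) ≈ 15901.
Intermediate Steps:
Function('E')(k, D) = Rational(-1, 10) (Function('E')(k, D) = Pow(Add(-5, -5), -1) = Pow(-10, -1) = Rational(-1, 10))
Pow(Add(Function('E')(-7, -5), -126), 2) = Pow(Add(Rational(-1, 10), -126), 2) = Pow(Rational(-1261, 10), 2) = Rational(1590121, 100)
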